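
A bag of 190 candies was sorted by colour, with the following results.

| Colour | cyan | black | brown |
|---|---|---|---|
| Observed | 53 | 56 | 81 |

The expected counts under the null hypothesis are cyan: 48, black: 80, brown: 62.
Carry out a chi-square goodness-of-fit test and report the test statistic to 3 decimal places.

cat         O        E   (O−E)²/E
cyan       53       48     0.5208
black      56       80     7.2000
brown      81       62     5.8226
Sum = 13.543

13.543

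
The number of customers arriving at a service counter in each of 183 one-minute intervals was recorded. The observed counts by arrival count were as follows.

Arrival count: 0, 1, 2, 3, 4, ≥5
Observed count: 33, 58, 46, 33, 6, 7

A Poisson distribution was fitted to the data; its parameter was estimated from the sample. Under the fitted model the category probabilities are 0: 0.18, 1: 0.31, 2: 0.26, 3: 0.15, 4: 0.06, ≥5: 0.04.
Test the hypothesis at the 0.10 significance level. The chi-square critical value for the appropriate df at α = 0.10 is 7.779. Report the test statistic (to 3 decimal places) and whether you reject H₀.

Expected counts E_i = n·p_i: 183×0.18 = 32.94, 183×0.31 = 56.73, 183×0.26 = 47.58, 183×0.15 = 27.45, 183×0.06 = 10.98, 183×0.04 = 7.32.
cat         O        E   (O−E)²/E
0          33    32.94     0.0001
1          58    56.73     0.0284
2          46    47.58     0.0525
3          33    27.45     1.1221
4           6    10.98     2.2587
≥5          7     7.32     0.0140
Sum = 3.476
df = 4. Since 3.476 < 7.779, we do not reject H₀.

3.476; do not reject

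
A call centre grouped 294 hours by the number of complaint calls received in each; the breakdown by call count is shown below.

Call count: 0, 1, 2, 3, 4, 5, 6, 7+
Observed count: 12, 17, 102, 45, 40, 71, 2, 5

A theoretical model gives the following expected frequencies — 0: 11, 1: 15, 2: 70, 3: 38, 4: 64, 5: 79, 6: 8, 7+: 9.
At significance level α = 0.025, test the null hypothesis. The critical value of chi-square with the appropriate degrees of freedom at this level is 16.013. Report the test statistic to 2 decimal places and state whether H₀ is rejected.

32.36; reject

χ² = (12−11)²/11 + (17−15)²/15 + (102−70)²/70 + (45−38)²/38 + (40−64)²/64 + (71−79)²/79 + (2−8)²/8 + (5−9)²/9
   = 0.091 + 0.267 + 14.629 + 1.289 + 9.000 + 0.810 + 4.500 + 1.778
Sum = 32.36
df = 7. Since 32.36 > 16.013, we reject H₀.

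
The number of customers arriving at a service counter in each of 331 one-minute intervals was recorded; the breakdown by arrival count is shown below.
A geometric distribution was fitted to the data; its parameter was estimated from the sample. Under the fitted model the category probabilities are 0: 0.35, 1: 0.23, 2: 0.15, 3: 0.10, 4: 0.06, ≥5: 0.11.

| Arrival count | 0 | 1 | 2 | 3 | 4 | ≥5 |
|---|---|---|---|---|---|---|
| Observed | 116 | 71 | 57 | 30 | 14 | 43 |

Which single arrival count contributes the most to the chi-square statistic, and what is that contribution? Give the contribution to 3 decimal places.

Expected counts E_i = n·p_i: 331×0.35 = 115.85, 331×0.23 = 76.13, 331×0.15 = 49.65, 331×0.10 = 33.1, 331×0.06 = 19.86, 331×0.11 = 36.41.
0: (116 − 115.85)²/115.85 = 0.0225/115.85 = 0.0002
1: (71 − 76.13)²/76.13 = 26.3169/76.13 = 0.3457
2: (57 − 49.65)²/49.65 = 54.0225/49.65 = 1.0881
3: (30 − 33.1)²/33.1 = 9.61/33.1 = 0.2903
4: (14 − 19.86)²/19.86 = 34.3396/19.86 = 1.7291
≥5: (43 − 36.41)²/36.41 = 43.4281/36.41 = 1.1928
The largest term is for 4: 1.729.

4, 1.729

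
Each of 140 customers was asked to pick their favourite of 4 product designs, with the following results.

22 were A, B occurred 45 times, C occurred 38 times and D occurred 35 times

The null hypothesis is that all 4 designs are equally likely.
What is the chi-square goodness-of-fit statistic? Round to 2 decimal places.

Expected count for each of the 4 categories: 140/4 = 35.
cat         O        E   (O−E)²/E
A          22       35      4.829
B          45       35      2.857
C          38       35      0.257
D          35       35      0.000
Sum = 7.94

7.94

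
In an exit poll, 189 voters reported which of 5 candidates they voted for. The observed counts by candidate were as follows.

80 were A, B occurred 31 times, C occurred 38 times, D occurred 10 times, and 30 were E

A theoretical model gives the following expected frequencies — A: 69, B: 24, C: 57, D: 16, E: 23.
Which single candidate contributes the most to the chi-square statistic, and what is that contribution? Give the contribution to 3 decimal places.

C, 6.333

χ² = (80−69)²/69 + (31−24)²/24 + (38−57)²/57 + (10−16)²/16 + (30−23)²/23
   = 1.7536 + 2.0417 + 6.3333 + 2.2500 + 2.1304
The largest term is for C: 6.333.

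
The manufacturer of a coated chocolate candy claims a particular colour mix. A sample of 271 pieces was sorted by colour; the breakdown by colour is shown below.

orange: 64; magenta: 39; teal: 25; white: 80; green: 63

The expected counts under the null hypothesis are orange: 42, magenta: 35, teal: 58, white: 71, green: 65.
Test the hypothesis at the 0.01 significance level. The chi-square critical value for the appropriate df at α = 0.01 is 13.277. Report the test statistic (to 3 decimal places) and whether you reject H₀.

orange: (64 − 42)²/42 = 484/42 = 11.5238
magenta: (39 − 35)²/35 = 16/35 = 0.4571
teal: (25 − 58)²/58 = 1089/58 = 18.7759
white: (80 − 71)²/71 = 81/71 = 1.1408
green: (63 − 65)²/65 = 4/65 = 0.0615
Sum = 31.959
df = 4. Since 31.959 > 13.277, we reject H₀.

31.959; reject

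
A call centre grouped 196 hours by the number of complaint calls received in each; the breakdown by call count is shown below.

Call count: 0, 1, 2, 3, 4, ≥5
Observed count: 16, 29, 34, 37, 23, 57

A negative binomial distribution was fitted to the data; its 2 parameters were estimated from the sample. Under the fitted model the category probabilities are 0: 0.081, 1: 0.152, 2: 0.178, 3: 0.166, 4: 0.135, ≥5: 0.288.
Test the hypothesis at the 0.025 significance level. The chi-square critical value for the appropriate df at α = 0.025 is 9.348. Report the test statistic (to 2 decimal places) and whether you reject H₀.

1.11; do not reject

Expected counts E_i = n·p_i: 196×0.081 = 15.876, 196×0.152 = 29.792, 196×0.178 = 34.888, 196×0.166 = 32.536, 196×0.135 = 26.46, 196×0.288 = 56.448.
χ² = (16−15.876)²/15.876 + (29−29.792)²/29.792 + (34−34.888)²/34.888 + (37−32.536)²/32.536 + (23−26.46)²/26.46 + (57−56.448)²/56.448
   = 0.001 + 0.021 + 0.023 + 0.612 + 0.452 + 0.005
Sum = 1.11
df = 3. Since 1.11 < 9.348, we do not reject H₀.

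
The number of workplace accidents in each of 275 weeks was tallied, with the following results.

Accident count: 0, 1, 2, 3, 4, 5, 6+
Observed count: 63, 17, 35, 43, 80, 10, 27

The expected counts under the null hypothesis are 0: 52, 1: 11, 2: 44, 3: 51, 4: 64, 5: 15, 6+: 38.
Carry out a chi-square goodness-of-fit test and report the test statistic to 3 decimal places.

17.546

cat         O        E   (O−E)²/E
0          63       52     2.3269
1          17       11     3.2727
2          35       44     1.8409
3          43       51     1.2549
4          80       64     4.0000
5          10       15     1.6667
6+         27       38     3.1842
Sum = 17.546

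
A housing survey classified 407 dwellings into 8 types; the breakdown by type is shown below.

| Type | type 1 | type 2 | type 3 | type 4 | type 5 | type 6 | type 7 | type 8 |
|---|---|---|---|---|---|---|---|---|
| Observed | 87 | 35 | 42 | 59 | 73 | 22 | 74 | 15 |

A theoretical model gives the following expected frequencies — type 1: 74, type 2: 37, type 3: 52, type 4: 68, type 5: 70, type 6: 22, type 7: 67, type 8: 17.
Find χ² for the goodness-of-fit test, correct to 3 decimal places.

6.601

type 1: (87 − 74)²/74 = 169/74 = 2.2838
type 2: (35 − 37)²/37 = 4/37 = 0.1081
type 3: (42 − 52)²/52 = 100/52 = 1.9231
type 4: (59 − 68)²/68 = 81/68 = 1.1912
type 5: (73 − 70)²/70 = 9/70 = 0.1286
type 6: (22 − 22)²/22 = 0/22 = 0.0000
type 7: (74 − 67)²/67 = 49/67 = 0.7313
type 8: (15 − 17)²/17 = 4/17 = 0.2353
Sum = 6.601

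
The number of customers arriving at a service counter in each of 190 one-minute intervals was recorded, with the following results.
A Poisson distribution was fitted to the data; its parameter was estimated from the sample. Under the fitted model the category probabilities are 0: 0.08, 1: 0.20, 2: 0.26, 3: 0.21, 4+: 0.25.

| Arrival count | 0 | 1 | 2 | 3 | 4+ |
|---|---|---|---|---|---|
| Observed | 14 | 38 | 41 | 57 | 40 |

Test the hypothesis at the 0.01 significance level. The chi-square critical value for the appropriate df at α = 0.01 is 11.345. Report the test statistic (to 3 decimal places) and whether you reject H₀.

Expected counts E_i = n·p_i: 190×0.08 = 15.2, 190×0.20 = 38, 190×0.26 = 49.4, 190×0.21 = 39.9, 190×0.25 = 47.5.
0: (14 − 15.2)²/15.2 = 1.44/15.2 = 0.0947
1: (38 − 38)²/38 = 0/38 = 0.0000
2: (41 − 49.4)²/49.4 = 70.56/49.4 = 1.4283
3: (57 − 39.9)²/39.9 = 292.41/39.9 = 7.3286
4+: (40 − 47.5)²/47.5 = 56.25/47.5 = 1.1842
Sum = 10.036
df = 3. Since 10.036 < 11.345, we do not reject H₀.

10.036; do not reject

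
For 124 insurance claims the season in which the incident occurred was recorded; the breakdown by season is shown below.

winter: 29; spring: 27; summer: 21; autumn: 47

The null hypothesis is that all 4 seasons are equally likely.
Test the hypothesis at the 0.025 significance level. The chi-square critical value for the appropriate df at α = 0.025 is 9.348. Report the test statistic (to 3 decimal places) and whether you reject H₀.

Under H₀ each category has probability 1/4, so each expected count is 124/4 = 31.
χ² = (29−31)²/31 + (27−31)²/31 + (21−31)²/31 + (47−31)²/31
   = 0.1290 + 0.5161 + 3.2258 + 8.2581
Sum = 12.129
df = 3. Since 12.129 > 9.348, we reject H₀.

12.129; reject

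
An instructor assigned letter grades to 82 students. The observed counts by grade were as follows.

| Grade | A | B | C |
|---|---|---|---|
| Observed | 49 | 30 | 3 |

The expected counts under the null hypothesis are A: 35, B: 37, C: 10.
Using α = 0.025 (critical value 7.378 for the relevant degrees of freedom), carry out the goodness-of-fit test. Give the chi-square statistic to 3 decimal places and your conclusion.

11.824; reject

χ² = (49−35)²/35 + (30−37)²/37 + (3−10)²/10
   = 5.6000 + 1.3243 + 4.9000
Sum = 11.824
df = 2. Since 11.824 > 7.378, we reject H₀.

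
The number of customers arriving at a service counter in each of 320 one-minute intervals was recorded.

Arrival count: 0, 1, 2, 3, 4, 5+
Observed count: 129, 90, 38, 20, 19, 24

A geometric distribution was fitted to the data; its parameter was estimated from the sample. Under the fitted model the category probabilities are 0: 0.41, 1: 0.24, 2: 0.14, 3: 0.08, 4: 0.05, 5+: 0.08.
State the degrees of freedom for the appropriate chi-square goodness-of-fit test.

4

There are k = 6 categories and 1 parameter estimated from the data, so df = 6 − 1 − 1 = 4.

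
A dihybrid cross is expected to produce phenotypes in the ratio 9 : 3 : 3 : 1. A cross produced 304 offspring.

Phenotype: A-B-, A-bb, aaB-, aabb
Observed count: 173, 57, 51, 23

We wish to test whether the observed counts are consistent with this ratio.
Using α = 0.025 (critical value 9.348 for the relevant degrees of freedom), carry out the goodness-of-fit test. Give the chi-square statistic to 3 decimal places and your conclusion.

Ratio total = 16. Expected counts: 304×9/16 = 171, 304×3/16 = 57, 304×3/16 = 57, 304×1/16 = 19.
A-B-: (173 − 171)²/171 = 4/171 = 0.0234
A-bb: (57 − 57)²/57 = 0/57 = 0.0000
aaB-: (51 − 57)²/57 = 36/57 = 0.6316
aabb: (23 − 19)²/19 = 16/19 = 0.8421
Sum = 1.497
df = 3. Since 1.497 < 9.348, we do not reject H₀.

1.497; do not reject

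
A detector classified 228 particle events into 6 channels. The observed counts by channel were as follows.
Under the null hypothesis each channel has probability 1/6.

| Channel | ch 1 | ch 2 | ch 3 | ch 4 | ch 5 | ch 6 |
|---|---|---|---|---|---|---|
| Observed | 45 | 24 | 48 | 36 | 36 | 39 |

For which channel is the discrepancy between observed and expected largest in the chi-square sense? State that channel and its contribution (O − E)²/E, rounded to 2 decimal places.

Expected count for each of the 6 categories: 228/6 = 38.
cat         O        E   (O−E)²/E
ch 1       45       38      1.289
ch 2       24       38      5.158
ch 3       48       38      2.632
ch 4       36       38      0.105
ch 5       36       38      0.105
ch 6       39       38      0.026
The largest term is for ch 2: 5.16.

ch 2, 5.16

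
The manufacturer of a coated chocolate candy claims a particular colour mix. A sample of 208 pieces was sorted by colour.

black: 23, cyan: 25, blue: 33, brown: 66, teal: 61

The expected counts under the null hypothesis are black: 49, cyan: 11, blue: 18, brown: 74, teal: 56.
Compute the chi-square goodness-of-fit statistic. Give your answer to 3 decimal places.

45.425

black: (23 − 49)²/49 = 676/49 = 13.7959
cyan: (25 − 11)²/11 = 196/11 = 17.8182
blue: (33 − 18)²/18 = 225/18 = 12.5000
brown: (66 − 74)²/74 = 64/74 = 0.8649
teal: (61 − 56)²/56 = 25/56 = 0.4464
Sum = 45.425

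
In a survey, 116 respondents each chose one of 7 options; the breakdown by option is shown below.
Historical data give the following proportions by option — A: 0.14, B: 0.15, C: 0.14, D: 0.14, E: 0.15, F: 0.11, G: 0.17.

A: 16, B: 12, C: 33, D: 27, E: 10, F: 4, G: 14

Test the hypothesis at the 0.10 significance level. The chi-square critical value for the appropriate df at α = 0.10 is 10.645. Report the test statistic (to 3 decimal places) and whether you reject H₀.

Expected counts E_i = n·p_i: 116×0.14 = 16.24, 116×0.15 = 17.4, 116×0.14 = 16.24, 116×0.14 = 16.24, 116×0.15 = 17.4, 116×0.11 = 12.76, 116×0.17 = 19.72.
cat         O        E   (O−E)²/E
A          16    16.24     0.0035
B          12     17.4     1.6759
C          33    16.24    17.2967
D          27    16.24     7.1292
E          10     17.4     3.1471
F           4    12.76     6.0139
G          14    19.72     1.6591
Sum = 36.925
df = 6. Since 36.925 > 10.645, we reject H₀.

36.925; reject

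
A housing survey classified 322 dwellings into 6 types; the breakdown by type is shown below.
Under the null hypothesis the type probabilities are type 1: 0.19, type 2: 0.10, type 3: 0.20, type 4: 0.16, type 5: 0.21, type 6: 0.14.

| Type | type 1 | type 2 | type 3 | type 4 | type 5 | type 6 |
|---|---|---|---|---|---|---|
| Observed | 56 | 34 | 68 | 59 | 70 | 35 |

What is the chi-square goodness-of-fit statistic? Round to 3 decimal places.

4.164

Expected counts E_i = n·p_i: 322×0.19 = 61.18, 322×0.10 = 32.2, 322×0.20 = 64.4, 322×0.16 = 51.52, 322×0.21 = 67.62, 322×0.14 = 45.08.
cat         O        E   (O−E)²/E
type 1     56    61.18     0.4386
type 2     34     32.2     0.1006
type 3     68     64.4     0.2012
type 4     59    51.52     1.0860
type 5     70    67.62     0.0838
type 6     35    45.08     2.2539
Sum = 4.164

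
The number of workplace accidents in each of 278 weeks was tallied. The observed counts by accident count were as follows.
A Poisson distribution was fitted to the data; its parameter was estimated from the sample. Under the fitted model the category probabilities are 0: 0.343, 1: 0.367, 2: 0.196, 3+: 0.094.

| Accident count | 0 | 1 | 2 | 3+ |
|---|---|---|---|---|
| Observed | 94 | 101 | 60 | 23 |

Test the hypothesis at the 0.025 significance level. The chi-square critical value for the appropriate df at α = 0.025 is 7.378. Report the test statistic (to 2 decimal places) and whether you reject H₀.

0.96; do not reject

Expected counts E_i = n·p_i: 278×0.343 = 95.354, 278×0.367 = 102.026, 278×0.196 = 54.488, 278×0.094 = 26.132.
0: (94 − 95.354)²/95.354 = 1.833316/95.354 = 0.019
1: (101 − 102.026)²/102.026 = 1.052676/102.026 = 0.010
2: (60 − 54.488)²/54.488 = 30.382144/54.488 = 0.558
3+: (23 − 26.132)²/26.132 = 9.809424/26.132 = 0.375
Sum = 0.96
df = 2. Since 0.96 < 7.378, we do not reject H₀.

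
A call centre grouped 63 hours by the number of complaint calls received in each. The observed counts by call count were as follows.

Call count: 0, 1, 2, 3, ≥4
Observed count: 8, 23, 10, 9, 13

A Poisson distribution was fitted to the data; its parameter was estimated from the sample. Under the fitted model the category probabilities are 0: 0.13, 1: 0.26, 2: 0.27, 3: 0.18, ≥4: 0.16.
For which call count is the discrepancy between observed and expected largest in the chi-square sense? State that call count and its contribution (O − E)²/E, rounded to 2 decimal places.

Expected counts E_i = n·p_i: 63×0.13 = 8.19, 63×0.26 = 16.38, 63×0.27 = 17.01, 63×0.18 = 11.34, 63×0.16 = 10.08.
0: (8 − 8.19)²/8.19 = 0.0361/8.19 = 0.004
1: (23 − 16.38)²/16.38 = 43.8244/16.38 = 2.675
2: (10 − 17.01)²/17.01 = 49.1401/17.01 = 2.889
3: (9 − 11.34)²/11.34 = 5.4756/11.34 = 0.483
≥4: (13 − 10.08)²/10.08 = 8.5264/10.08 = 0.846
The largest term is for 2: 2.89.

2, 2.89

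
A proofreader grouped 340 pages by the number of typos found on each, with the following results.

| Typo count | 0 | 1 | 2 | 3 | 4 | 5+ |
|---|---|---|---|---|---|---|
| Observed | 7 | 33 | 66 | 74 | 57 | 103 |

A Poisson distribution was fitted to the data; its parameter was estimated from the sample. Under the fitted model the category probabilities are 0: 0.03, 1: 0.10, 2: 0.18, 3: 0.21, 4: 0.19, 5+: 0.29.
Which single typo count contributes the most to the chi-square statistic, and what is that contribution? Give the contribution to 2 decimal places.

Expected counts E_i = n·p_i: 340×0.03 = 10.2, 340×0.10 = 34, 340×0.18 = 61.2, 340×0.21 = 71.4, 340×0.19 = 64.6, 340×0.29 = 98.6.
cat         O        E   (O−E)²/E
0           7     10.2      1.004
1          33       34      0.029
2          66     61.2      0.376
3          74     71.4      0.095
4          57     64.6      0.894
5+        103     98.6      0.196
The largest term is for 0: 1.00.

0, 1.00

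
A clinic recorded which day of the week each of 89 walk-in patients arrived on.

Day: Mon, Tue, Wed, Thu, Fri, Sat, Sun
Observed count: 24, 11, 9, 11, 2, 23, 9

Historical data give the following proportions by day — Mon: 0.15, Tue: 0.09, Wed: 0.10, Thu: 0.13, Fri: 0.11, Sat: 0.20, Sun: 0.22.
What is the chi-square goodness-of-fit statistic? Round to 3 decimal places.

23.076

Expected counts E_i = n·p_i: 89×0.15 = 13.35, 89×0.09 = 8.01, 89×0.10 = 8.9, 89×0.13 = 11.57, 89×0.11 = 9.79, 89×0.20 = 17.8, 89×0.22 = 19.58.
cat         O        E   (O−E)²/E
Mon        24    13.35     8.4961
Tue        11     8.01     1.1161
Wed         9      8.9     0.0011
Thu        11    11.57     0.0281
Fri         2     9.79     6.1986
Sat        23     17.8     1.5191
Sun         9    19.58     5.7169
Sum = 23.076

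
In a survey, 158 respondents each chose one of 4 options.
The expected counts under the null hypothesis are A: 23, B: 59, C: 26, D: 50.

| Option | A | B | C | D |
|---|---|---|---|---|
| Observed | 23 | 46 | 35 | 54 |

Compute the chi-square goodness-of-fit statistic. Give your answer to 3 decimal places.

6.300

A: (23 − 23)²/23 = 0/23 = 0.0000
B: (46 − 59)²/59 = 169/59 = 2.8644
C: (35 − 26)²/26 = 81/26 = 3.1154
D: (54 − 50)²/50 = 16/50 = 0.3200
Sum = 6.300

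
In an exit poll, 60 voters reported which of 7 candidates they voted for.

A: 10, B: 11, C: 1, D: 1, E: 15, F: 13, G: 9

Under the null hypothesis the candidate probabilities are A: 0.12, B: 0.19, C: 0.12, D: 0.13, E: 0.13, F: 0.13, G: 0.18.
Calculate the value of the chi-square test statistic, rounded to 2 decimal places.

Expected counts E_i = n·p_i: 60×0.12 = 7.2, 60×0.19 = 11.4, 60×0.12 = 7.2, 60×0.13 = 7.8, 60×0.13 = 7.8, 60×0.13 = 7.8, 60×0.18 = 10.8.
cat         O        E   (O−E)²/E
A          10      7.2      1.089
B          11     11.4      0.014
C           1      7.2      5.339
D           1      7.8      5.928
E          15      7.8      6.646
F          13      7.8      3.467
G           9     10.8      0.300
Sum = 22.78

22.78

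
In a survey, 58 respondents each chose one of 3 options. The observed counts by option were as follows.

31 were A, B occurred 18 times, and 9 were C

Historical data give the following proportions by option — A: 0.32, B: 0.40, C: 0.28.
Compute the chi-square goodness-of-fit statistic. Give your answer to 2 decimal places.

12.73

Expected counts E_i = n·p_i: 58×0.32 = 18.56, 58×0.40 = 23.2, 58×0.28 = 16.24.
cat         O        E   (O−E)²/E
A          31    18.56      8.338
B          18     23.2      1.166
C           9    16.24      3.228
Sum = 12.73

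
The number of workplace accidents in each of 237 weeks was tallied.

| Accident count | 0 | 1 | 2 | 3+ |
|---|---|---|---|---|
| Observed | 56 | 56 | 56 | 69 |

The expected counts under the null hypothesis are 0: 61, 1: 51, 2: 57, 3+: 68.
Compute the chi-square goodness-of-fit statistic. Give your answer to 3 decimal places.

0.932

cat         O        E   (O−E)²/E
0          56       61     0.4098
1          56       51     0.4902
2          56       57     0.0175
3+         69       68     0.0147
Sum = 0.932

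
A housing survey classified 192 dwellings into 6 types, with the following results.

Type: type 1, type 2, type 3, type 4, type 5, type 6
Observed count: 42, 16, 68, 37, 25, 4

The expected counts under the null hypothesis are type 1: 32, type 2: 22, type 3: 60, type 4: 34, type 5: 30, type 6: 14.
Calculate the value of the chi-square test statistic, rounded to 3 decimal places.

14.069

cat         O        E   (O−E)²/E
type 1     42       32     3.1250
type 2     16       22     1.6364
type 3     68       60     1.0667
type 4     37       34     0.2647
type 5     25       30     0.8333
type 6      4       14     7.1429
Sum = 14.069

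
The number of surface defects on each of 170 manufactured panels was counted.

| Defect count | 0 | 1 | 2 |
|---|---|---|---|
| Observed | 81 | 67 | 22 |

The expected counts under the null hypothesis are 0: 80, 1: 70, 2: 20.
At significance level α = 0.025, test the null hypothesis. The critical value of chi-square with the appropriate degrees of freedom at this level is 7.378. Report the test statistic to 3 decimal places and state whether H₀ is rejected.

0.341; do not reject

χ² = (81−80)²/80 + (67−70)²/70 + (22−20)²/20
   = 0.0125 + 0.1286 + 0.2000
Sum = 0.341
df = 2. Since 0.341 < 7.378, we do not reject H₀.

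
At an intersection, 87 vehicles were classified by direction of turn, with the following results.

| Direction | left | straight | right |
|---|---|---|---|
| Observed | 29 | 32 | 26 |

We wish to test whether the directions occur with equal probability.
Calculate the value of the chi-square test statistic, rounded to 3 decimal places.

Expected count for each of the 3 categories: 87/3 = 29.
cat           O        E   (O−E)²/E
left         29       29     0.0000
straight     32       29     0.3103
right        26       29     0.3103
Sum = 0.621

0.621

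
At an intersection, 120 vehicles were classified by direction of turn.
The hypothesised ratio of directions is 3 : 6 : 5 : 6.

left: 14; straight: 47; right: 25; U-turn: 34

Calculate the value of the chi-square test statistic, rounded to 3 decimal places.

Ratio total = 20. Expected counts: 120×3/20 = 18, 120×6/20 = 36, 120×5/20 = 30, 120×6/20 = 36.
left: (14 − 18)²/18 = 16/18 = 0.8889
straight: (47 − 36)²/36 = 121/36 = 3.3611
right: (25 − 30)²/30 = 25/30 = 0.8333
U-turn: (34 − 36)²/36 = 4/36 = 0.1111
Sum = 5.194

5.194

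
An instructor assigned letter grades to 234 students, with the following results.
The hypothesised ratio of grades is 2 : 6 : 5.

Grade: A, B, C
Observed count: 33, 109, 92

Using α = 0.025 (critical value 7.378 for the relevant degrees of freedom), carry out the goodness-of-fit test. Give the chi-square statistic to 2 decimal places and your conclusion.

Ratio total = 13. Expected counts: 234×2/13 = 36, 234×6/13 = 108, 234×5/13 = 90.
A: (33 − 36)²/36 = 9/36 = 0.250
B: (109 − 108)²/108 = 1/108 = 0.009
C: (92 − 90)²/90 = 4/90 = 0.044
Sum = 0.30
df = 2. Since 0.30 < 7.378, we do not reject H₀.

0.30; do not reject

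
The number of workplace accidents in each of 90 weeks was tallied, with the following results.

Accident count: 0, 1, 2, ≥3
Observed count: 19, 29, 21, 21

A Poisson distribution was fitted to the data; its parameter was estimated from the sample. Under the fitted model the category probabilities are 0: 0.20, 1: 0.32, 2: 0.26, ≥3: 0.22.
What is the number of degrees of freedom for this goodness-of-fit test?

2

There are k = 4 categories and 1 parameter estimated from the data, so df = 4 − 1 − 1 = 2.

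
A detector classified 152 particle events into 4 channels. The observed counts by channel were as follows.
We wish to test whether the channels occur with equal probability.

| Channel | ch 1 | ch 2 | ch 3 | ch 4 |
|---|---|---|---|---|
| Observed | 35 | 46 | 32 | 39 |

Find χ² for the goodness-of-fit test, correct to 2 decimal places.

2.89

Under H₀ each category has probability 1/4, so each expected count is 152/4 = 38.
χ² = (35−38)²/38 + (46−38)²/38 + (32−38)²/38 + (39−38)²/38
   = 0.237 + 1.684 + 0.947 + 0.026
Sum = 2.89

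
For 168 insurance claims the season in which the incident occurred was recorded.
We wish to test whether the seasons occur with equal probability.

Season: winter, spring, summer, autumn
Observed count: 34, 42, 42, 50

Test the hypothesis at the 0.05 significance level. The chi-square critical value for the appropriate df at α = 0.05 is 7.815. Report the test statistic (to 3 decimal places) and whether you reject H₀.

3.048; do not reject

Under H₀ each category has probability 1/4, so each expected count is 168/4 = 42.
winter: (34 − 42)²/42 = 64/42 = 1.5238
spring: (42 − 42)²/42 = 0/42 = 0.0000
summer: (42 − 42)²/42 = 0/42 = 0.0000
autumn: (50 − 42)²/42 = 64/42 = 1.5238
Sum = 3.048
df = 3. Since 3.048 < 7.815, we do not reject H₀.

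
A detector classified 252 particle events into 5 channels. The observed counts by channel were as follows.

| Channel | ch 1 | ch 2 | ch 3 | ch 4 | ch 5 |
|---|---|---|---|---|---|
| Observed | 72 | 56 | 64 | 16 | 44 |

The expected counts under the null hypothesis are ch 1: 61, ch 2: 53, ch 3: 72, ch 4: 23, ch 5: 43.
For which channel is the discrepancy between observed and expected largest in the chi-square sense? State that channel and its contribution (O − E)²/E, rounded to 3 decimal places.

ch 4, 2.130

cat         O        E   (O−E)²/E
ch 1       72       61     1.9836
ch 2       56       53     0.1698
ch 3       64       72     0.8889
ch 4       16       23     2.1304
ch 5       44       43     0.0233
The largest term is for ch 4: 2.130.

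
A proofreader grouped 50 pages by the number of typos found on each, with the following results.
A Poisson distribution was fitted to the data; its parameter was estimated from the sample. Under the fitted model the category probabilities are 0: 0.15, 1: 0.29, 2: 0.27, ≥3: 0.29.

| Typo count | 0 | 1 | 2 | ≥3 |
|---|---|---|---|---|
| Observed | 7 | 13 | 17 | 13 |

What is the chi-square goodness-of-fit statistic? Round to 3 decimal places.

Expected counts E_i = n·p_i: 50×0.15 = 7.5, 50×0.29 = 14.5, 50×0.27 = 13.5, 50×0.29 = 14.5.
cat         O        E   (O−E)²/E
0           7      7.5     0.0333
1          13     14.5     0.1552
2          17     13.5     0.9074
≥3         13     14.5     0.1552
Sum = 1.251

1.251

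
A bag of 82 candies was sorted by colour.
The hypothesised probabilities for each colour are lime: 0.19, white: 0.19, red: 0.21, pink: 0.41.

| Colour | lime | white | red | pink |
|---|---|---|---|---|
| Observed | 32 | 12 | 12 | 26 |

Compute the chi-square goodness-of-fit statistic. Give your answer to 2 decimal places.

Expected counts E_i = n·p_i: 82×0.19 = 15.58, 82×0.19 = 15.58, 82×0.21 = 17.22, 82×0.41 = 33.62.
cat         O        E   (O−E)²/E
lime       32    15.58     17.305
white      12    15.58      0.823
red        12    17.22      1.582
pink       26    33.62      1.727
Sum = 21.44

21.44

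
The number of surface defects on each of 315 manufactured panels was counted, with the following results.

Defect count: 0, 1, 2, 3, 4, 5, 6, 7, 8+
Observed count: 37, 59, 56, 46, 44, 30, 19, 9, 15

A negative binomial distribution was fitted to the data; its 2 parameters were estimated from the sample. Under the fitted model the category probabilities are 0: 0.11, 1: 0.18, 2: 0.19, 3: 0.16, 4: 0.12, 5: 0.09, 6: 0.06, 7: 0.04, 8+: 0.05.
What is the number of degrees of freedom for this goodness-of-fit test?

There are k = 9 categories and 2 parameters estimated from the data, so df = 9 − 1 − 2 = 6.

6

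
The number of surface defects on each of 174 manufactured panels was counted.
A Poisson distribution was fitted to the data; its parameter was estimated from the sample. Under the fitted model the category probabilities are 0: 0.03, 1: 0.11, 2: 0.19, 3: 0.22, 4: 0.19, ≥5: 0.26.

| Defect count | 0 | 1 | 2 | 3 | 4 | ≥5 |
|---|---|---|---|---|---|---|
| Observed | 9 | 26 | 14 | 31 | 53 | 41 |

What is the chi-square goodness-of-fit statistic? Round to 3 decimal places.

Expected counts E_i = n·p_i: 174×0.03 = 5.22, 174×0.11 = 19.14, 174×0.19 = 33.06, 174×0.22 = 38.28, 174×0.19 = 33.06, 174×0.26 = 45.24.
χ² = (9−5.22)²/5.22 + (26−19.14)²/19.14 + (14−33.06)²/33.06 + (31−38.28)²/38.28 + (53−33.06)²/33.06 + (41−45.24)²/45.24
   = 2.7372 + 2.4587 + 10.9886 + 1.3845 + 12.0267 + 0.3974
Sum = 29.993

29.993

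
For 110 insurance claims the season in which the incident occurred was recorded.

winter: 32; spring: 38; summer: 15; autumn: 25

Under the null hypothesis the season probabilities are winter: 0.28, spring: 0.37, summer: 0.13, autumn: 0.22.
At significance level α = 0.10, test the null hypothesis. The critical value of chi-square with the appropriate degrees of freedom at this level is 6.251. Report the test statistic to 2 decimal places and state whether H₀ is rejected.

Expected counts E_i = n·p_i: 110×0.28 = 30.8, 110×0.37 = 40.7, 110×0.13 = 14.3, 110×0.22 = 24.2.
winter: (32 − 30.8)²/30.8 = 1.44/30.8 = 0.047
spring: (38 − 40.7)²/40.7 = 7.29/40.7 = 0.179
summer: (15 − 14.3)²/14.3 = 0.49/14.3 = 0.034
autumn: (25 − 24.2)²/24.2 = 0.64/24.2 = 0.026
Sum = 0.29
df = 3. Since 0.29 < 6.251, we do not reject H₀.

0.29; do not reject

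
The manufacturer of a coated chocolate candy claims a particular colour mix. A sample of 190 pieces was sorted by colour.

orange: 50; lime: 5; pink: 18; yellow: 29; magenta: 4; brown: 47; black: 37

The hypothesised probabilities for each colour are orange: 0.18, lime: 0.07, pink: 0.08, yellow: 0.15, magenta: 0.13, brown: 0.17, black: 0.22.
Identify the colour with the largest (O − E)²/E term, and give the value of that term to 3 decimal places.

Expected counts E_i = n·p_i: 190×0.18 = 34.2, 190×0.07 = 13.3, 190×0.08 = 15.2, 190×0.15 = 28.5, 190×0.13 = 24.7, 190×0.17 = 32.3, 190×0.22 = 41.8.
orange: (50 − 34.2)²/34.2 = 249.64/34.2 = 7.2994
lime: (5 − 13.3)²/13.3 = 68.89/13.3 = 5.1797
pink: (18 − 15.2)²/15.2 = 7.84/15.2 = 0.5158
yellow: (29 − 28.5)²/28.5 = 0.25/28.5 = 0.0088
magenta: (4 − 24.7)²/24.7 = 428.49/24.7 = 17.3478
brown: (47 − 32.3)²/32.3 = 216.09/32.3 = 6.6901
black: (37 − 41.8)²/41.8 = 23.04/41.8 = 0.5512
The largest term is for magenta: 17.348.

magenta, 17.348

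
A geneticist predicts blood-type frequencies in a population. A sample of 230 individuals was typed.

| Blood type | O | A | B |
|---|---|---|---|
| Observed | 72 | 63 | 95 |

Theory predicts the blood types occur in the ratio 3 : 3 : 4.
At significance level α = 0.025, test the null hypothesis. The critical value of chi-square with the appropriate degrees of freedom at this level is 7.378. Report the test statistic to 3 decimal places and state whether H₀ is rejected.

0.750; do not reject

Ratio total = 10. Expected counts: 230×3/10 = 69, 230×3/10 = 69, 230×4/10 = 92.
O: (72 − 69)²/69 = 9/69 = 0.1304
A: (63 − 69)²/69 = 36/69 = 0.5217
B: (95 − 92)²/92 = 9/92 = 0.0978
Sum = 0.750
df = 2. Since 0.750 < 7.378, we do not reject H₀.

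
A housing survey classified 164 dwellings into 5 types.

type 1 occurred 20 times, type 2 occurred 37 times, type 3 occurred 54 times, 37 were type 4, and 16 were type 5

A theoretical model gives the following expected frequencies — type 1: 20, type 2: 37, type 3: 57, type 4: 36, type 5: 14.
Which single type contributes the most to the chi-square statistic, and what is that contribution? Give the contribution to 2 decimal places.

type 1: (20 − 20)²/20 = 0/20 = 0.000
type 2: (37 − 37)²/37 = 0/37 = 0.000
type 3: (54 − 57)²/57 = 9/57 = 0.158
type 4: (37 − 36)²/36 = 1/36 = 0.028
type 5: (16 − 14)²/14 = 4/14 = 0.286
The largest term is for type 5: 0.29.

type 5, 0.29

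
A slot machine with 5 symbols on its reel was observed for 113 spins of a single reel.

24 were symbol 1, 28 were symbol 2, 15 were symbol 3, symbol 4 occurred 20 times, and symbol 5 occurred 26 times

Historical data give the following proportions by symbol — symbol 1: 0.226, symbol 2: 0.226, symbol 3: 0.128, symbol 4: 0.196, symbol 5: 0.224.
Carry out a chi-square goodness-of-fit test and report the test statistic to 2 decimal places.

Expected counts E_i = n·p_i: 113×0.226 = 25.538, 113×0.226 = 25.538, 113×0.128 = 14.464, 113×0.196 = 22.148, 113×0.224 = 25.312.
cat           O        E   (O−E)²/E
symbol 1     24   25.538      0.093
symbol 2     28   25.538      0.237
symbol 3     15   14.464      0.020
symbol 4     20   22.148      0.208
symbol 5     26   25.312      0.019
Sum = 0.58

0.58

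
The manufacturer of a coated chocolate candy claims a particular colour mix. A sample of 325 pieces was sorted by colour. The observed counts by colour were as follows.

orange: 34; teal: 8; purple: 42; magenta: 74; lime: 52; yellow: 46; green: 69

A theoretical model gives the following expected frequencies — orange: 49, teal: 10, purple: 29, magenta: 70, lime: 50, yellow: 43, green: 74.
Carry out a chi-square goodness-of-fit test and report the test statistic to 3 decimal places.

χ² = (34−49)²/49 + (8−10)²/10 + (42−29)²/29 + (74−70)²/70 + (52−50)²/50 + (46−43)²/43 + (69−74)²/74
   = 4.5918 + 0.4000 + 5.8276 + 0.2286 + 0.0800 + 0.2093 + 0.3378
Sum = 11.675

11.675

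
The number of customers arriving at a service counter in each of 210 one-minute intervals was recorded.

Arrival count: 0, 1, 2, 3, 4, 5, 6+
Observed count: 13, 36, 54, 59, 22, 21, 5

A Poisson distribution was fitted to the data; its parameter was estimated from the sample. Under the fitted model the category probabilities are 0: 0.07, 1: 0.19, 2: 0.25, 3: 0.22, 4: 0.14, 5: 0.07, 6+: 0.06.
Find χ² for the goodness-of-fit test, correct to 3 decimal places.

13.314

Expected counts E_i = n·p_i: 210×0.07 = 14.7, 210×0.19 = 39.9, 210×0.25 = 52.5, 210×0.22 = 46.2, 210×0.14 = 29.4, 210×0.07 = 14.7, 210×0.06 = 12.6.
0: (13 − 14.7)²/14.7 = 2.89/14.7 = 0.1966
1: (36 − 39.9)²/39.9 = 15.21/39.9 = 0.3812
2: (54 − 52.5)²/52.5 = 2.25/52.5 = 0.0429
3: (59 − 46.2)²/46.2 = 163.84/46.2 = 3.5463
4: (22 − 29.4)²/29.4 = 54.76/29.4 = 1.8626
5: (21 − 14.7)²/14.7 = 39.69/14.7 = 2.7000
6+: (5 − 12.6)²/12.6 = 57.76/12.6 = 4.5841
Sum = 13.314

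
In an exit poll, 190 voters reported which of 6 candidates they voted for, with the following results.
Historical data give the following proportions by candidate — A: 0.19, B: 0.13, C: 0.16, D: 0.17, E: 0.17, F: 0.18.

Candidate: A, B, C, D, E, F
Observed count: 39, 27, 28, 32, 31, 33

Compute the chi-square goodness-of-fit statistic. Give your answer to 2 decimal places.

Expected counts E_i = n·p_i: 190×0.19 = 36.1, 190×0.13 = 24.7, 190×0.16 = 30.4, 190×0.17 = 32.3, 190×0.17 = 32.3, 190×0.18 = 34.2.
A: (39 − 36.1)²/36.1 = 8.41/36.1 = 0.233
B: (27 − 24.7)²/24.7 = 5.29/24.7 = 0.214
C: (28 − 30.4)²/30.4 = 5.76/30.4 = 0.189
D: (32 − 32.3)²/32.3 = 0.09/32.3 = 0.003
E: (31 − 32.3)²/32.3 = 1.69/32.3 = 0.052
F: (33 − 34.2)²/34.2 = 1.44/34.2 = 0.042
Sum = 0.73

0.73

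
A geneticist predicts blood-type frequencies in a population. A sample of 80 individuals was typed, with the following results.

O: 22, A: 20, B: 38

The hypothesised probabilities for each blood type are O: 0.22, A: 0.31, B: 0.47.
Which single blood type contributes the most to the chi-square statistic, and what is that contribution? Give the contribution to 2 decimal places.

Expected counts E_i = n·p_i: 80×0.22 = 17.6, 80×0.31 = 24.8, 80×0.47 = 37.6.
cat         O        E   (O−E)²/E
O          22     17.6      1.100
A          20     24.8      0.929
B          38     37.6      0.004
The largest term is for O: 1.10.

O, 1.10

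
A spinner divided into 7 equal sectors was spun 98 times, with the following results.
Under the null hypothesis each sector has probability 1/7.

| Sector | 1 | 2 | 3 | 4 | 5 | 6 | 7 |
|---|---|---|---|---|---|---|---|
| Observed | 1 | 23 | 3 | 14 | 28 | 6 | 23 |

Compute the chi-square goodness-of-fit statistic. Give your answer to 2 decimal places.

Expected count for each of the 7 categories: 98/7 = 14.
χ² = (1−14)²/14 + (23−14)²/14 + (3−14)²/14 + (14−14)²/14 + (28−14)²/14 + (6−14)²/14 + (23−14)²/14
   = 12.071 + 5.786 + 8.643 + 0.000 + 14.000 + 4.571 + 5.786
Sum = 50.86

50.86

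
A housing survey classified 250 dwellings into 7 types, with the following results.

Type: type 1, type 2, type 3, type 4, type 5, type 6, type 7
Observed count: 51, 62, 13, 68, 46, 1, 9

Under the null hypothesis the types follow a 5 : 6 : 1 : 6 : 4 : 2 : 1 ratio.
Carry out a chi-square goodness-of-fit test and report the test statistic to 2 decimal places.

Ratio total = 25. Expected counts: 250×5/25 = 50, 250×6/25 = 60, 250×1/25 = 10, 250×6/25 = 60, 250×4/25 = 40, 250×2/25 = 20, 250×1/25 = 10.
χ² = (51−50)²/50 + (62−60)²/60 + (13−10)²/10 + (68−60)²/60 + (46−40)²/40 + (1−20)²/20 + (9−10)²/10
   = 0.020 + 0.067 + 0.900 + 1.067 + 0.900 + 18.050 + 0.100
Sum = 21.10

21.10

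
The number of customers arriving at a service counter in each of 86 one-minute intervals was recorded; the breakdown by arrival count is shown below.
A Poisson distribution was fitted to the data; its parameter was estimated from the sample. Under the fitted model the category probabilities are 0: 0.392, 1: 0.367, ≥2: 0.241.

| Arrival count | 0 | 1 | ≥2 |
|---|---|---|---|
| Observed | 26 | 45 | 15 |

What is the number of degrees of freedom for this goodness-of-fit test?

There are k = 3 categories and 1 parameter estimated from the data, so df = 3 − 1 − 1 = 1.

1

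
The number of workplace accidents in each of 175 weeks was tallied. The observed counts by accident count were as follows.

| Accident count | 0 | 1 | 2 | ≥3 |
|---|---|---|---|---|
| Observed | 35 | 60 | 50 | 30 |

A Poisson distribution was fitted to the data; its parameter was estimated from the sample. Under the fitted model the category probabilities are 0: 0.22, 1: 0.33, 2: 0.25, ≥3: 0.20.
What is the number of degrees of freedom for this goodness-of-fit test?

There are k = 4 categories and 1 parameter estimated from the data, so df = 4 − 1 − 1 = 2.

2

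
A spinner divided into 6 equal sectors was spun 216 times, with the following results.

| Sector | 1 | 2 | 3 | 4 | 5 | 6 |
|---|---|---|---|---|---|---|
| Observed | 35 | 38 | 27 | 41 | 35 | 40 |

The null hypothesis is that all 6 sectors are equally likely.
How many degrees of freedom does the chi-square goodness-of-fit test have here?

There are k = 6 categories and no parameters were estimated from the data, so df = 6 − 1 = 5.

5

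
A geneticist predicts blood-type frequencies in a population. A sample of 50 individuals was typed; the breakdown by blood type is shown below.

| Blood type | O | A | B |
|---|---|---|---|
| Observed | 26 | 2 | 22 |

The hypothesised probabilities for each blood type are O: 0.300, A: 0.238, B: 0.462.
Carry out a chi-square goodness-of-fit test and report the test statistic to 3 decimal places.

Expected counts E_i = n·p_i: 50×0.300 = 15, 50×0.238 = 11.9, 50×0.462 = 23.1.
O: (26 − 15)²/15 = 121/15 = 8.0667
A: (2 − 11.9)²/11.9 = 98.01/11.9 = 8.2361
B: (22 − 23.1)²/23.1 = 1.21/23.1 = 0.0524
Sum = 16.355

16.355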